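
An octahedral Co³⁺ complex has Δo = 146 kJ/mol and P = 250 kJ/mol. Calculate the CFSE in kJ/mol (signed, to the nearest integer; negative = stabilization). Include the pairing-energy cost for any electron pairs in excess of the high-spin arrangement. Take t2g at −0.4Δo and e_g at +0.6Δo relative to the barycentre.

Co is in group 9, so Co³⁺ is d⁶ (9 − 3 = 6).
Since Δo = 146 kJ/mol < P = 250 kJ/mol, the complex adopts the high-spin configuration.
Filling d⁶ accordingly: t2g^4 e_g^2.
Orbital CFSE = -0.4Δo = -0.4 × 146 = -58 kJ/mol.
High-spin has no excess pairs, so no pairing correction applies.

-58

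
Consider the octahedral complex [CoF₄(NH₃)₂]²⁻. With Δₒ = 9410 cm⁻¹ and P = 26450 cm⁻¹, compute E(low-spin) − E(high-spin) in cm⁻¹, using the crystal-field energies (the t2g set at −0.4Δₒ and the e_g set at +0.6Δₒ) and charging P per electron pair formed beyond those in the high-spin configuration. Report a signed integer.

17040

Ligand charges: 4×(-1) from F⁻ and 2×(+0) from NH₃ sum to -4; with overall charge -2, Co is +2.
Co sits in group 9; removing 2 electrons leaves Co²⁺ with 9 − 2 = 7 d electrons.
In the high-spin limit (t2g^5 e_g^2) the orbital term is -0.8Δₒ = -7528 cm⁻¹, with no excess pairing.
Low-spin: t2g^6 e_g^1, orbital CFSE = -1.8Δₒ = -16938 cm⁻¹; plus 1 excess pair × P = +26450 cm⁻¹; total 9512 cm⁻¹.
Thus E(LS) − E(HS) = 17040 cm⁻¹.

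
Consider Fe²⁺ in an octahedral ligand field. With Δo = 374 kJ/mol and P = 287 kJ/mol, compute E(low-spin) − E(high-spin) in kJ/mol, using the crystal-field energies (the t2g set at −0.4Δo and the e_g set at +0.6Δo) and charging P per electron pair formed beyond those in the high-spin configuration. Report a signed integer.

Fe²⁺: group 8, so d-count = 8 − 2 = 6.
High-spin: t2g^4 e_g^2, CFSE = -0.4Δo = -150 kJ/mol.
Low-spin: t2g^6 e_g^0, orbital CFSE = -2.4Δo = -898 kJ/mol; plus 2 excess pairs × P = +574 kJ/mol; total -324 kJ/mol.
The difference is -324 − (-150) = -174 kJ/mol, so low-spin lies lower.

-174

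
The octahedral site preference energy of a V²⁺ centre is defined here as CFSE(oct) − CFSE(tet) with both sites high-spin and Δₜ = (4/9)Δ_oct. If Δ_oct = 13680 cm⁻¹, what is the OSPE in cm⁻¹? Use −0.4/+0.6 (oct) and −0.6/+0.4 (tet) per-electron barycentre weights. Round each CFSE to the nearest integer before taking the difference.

-11552

Group 5 minus oxidation state +2 gives a d³ configuration for V²⁺.
Octahedral (high-spin): t₂g³ eg⁰, CFSE = 3(−0.4) + 0(+0.6) = -1.2Δ_oct = -1.2 × 13680 = -16416 cm⁻¹.
Tetrahedral: e² t₂¹, CFSE = 2(−0.6) + 1(+0.4) = -0.8Δₜ = -0.8 × (4/9) × 13680 = -4864 cm⁻¹.
OSPE = -16416 − (-4864) = -11552 cm⁻¹.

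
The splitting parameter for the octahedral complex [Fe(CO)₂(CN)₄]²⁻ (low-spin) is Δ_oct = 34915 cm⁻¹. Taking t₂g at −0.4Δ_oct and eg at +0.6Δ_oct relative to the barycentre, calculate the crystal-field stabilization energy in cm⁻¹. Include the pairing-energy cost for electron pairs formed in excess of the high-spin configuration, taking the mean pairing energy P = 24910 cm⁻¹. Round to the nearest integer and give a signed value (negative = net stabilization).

-33976

Ligand charges: 2×(+0) from CO and 4×(-1) from CN⁻ sum to -4; with overall charge -2, Fe is +2.
Group 8 minus oxidation state +2 gives a d⁶ configuration for Fe²⁺.
Electron filling gives t₂g⁶ eg⁰.
The orbital stabilization is -2.4Δ_oct = -2.4 × 34915 = -83796 cm⁻¹.
High-spin d⁶ would be t₂g⁴ eg² with 1 pair; low-spin has 3, so 2 excess pairs cost +2P = +49820 cm⁻¹.
Combining: -83796 + 49820 = -33976 cm⁻¹.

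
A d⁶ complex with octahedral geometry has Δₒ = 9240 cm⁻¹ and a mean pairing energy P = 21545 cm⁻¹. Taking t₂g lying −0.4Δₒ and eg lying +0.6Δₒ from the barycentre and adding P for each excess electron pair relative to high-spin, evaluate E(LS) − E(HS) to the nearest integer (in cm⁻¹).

High-spin d⁶ fills as t₂g⁴ eg² with CFSE 4(−0.4) + 2(+0.6) = -0.4Δₒ = -3696 cm⁻¹.
Low-spin: t₂g⁶ eg⁰, orbital CFSE = -2.4Δₒ = -22176 cm⁻¹; plus 2 excess pairs × P = +43090 cm⁻¹; total 20914 cm⁻¹.
E(LS) − E(HS) = 20914 − (-3696) = 24610 cm⁻¹.

24610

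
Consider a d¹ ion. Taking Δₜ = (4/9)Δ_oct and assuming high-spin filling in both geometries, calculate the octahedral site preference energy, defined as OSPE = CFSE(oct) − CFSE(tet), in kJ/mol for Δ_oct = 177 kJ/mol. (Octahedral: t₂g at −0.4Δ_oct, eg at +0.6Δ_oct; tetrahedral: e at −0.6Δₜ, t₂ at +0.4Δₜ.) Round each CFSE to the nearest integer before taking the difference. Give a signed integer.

Octahedral high-spin t₂g¹ eg⁰: CFSE = -0.4 × 177 = -71 kJ/mol.
Tetrahedral: e¹ t₂⁰, CFSE = 1(−0.6) + 0(+0.4) = -0.6Δₜ = -0.6 × (4/9) × 177 = -47 kJ/mol.
OSPE = -71 − (-47) = -24 kJ/mol.

-24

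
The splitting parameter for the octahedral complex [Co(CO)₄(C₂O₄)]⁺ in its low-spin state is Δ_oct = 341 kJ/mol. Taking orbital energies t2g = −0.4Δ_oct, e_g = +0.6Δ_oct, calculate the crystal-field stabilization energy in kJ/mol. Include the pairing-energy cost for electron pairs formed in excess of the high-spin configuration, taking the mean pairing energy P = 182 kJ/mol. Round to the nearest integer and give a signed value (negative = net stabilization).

-454

Ligand charges: 4×(+0) from CO and 1×(-2) from C₂O₄²⁻ sum to -2; with overall charge +1, Co is +3.
Group 9 minus oxidation state +3 gives a d⁶ configuration for Co³⁺.
Configuration: t2g^6 e_g^0.
Orbital CFSE = 6(-0.4) + 0(0.6) = -2.4Δ_oct = -2.4 × 341 = -818 kJ/mol.
Pairing penalty: 3 pairs vs 1 in the high-spin reference → 2 extra × P = 364 kJ/mol.
Overall CFSE = -818 + 364 = -454 kJ/mol.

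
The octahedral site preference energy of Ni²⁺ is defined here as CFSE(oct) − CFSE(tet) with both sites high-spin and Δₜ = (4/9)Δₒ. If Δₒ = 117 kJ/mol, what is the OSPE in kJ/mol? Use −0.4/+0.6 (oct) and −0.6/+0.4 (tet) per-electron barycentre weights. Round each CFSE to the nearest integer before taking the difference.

Ni²⁺: group 10, so d-count = 10 − 2 = 8.
Octahedral high-spin t₂g⁶ eg²: CFSE = -1.2 × 117 = -140 kJ/mol.
In a tetrahedral site the filling is e⁴ t₂⁴: CFSE(tet) = -0.8Δₜ = -0.8 × (4/9)(117) = -42 kJ/mol.
Subtracting, OSPE = -140 − (-42) = -98 kJ/mol.

-98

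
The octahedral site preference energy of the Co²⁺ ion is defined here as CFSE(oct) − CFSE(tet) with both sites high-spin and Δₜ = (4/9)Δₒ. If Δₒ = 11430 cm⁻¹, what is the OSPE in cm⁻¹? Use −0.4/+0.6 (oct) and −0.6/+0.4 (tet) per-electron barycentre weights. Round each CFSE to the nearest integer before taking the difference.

Co²⁺: group 9, so d-count = 9 − 2 = 7.
Octahedral (high-spin): t₂g⁵ eg², CFSE = 5(−0.4) + 2(+0.6) = -0.8Δₒ = -0.8 × 11430 = -9144 cm⁻¹.
Tetrahedral e⁴ t₂³ gives -1.2Δₜ = -1.2 × (4/9) × 11430 = -6096 cm⁻¹.
Subtracting, OSPE = -9144 − (-6096) = -3048 cm⁻¹.

-3048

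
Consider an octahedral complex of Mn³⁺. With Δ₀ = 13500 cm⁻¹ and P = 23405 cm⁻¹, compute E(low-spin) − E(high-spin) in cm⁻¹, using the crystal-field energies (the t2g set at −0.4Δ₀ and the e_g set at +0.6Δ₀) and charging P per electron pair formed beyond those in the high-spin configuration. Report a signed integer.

Mn³⁺: group 7, so d-count = 7 − 3 = 4.
In the high-spin limit (t2g^3 e_g^1) the orbital term is -0.6Δ₀ = -8100 cm⁻¹, with no excess pairing.
For low-spin the configuration is t2g^4 e_g^0: orbital energy -1.6 × 13500 = -21600 cm⁻¹, and 1 additional pair relative to high-spin adds 23405 cm⁻¹, giving 1805 cm⁻¹.
E(LS) − E(HS) = 1805 − (-8100) = 9905 cm⁻¹.

9905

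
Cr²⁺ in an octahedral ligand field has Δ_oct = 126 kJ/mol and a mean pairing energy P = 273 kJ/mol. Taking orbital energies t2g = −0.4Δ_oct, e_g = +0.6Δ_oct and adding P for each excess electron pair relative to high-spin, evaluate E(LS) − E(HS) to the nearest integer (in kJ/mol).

147

Cr²⁺: group 6, so d-count = 6 − 2 = 4.
In the high-spin limit (t2g^3 e_g^1) the orbital term is -0.6Δ_oct = -76 kJ/mol, with no excess pairing.
For low-spin the configuration is t2g^4 e_g^0: orbital energy -1.6 × 126 = -202 kJ/mol, and 1 additional pair relative to high-spin adds 273 kJ/mol, giving 71 kJ/mol.
The difference is 71 − (-76) = 147 kJ/mol, so high-spin lies lower.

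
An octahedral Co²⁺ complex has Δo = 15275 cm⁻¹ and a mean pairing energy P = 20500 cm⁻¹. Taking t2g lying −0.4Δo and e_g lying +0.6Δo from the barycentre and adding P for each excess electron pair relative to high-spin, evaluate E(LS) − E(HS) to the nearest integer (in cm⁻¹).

Co is in group 9, so Co²⁺ is d⁷ (9 − 2 = 7).
High-spin: t2g^5 e_g^2, CFSE = -0.8Δo = -12220 cm⁻¹.
For low-spin the configuration is t2g^6 e_g^1: orbital energy -1.8 × 15275 = -27495 cm⁻¹, and 1 additional pair relative to high-spin adds 20500 cm⁻¹, giving -6995 cm⁻¹.
Thus E(LS) − E(HS) = 5225 cm⁻¹.

5225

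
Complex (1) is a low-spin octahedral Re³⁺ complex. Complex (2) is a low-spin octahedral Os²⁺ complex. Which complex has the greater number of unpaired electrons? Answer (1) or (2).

(1): Re³⁺: group 7, so d-count = 7 − 3 = 4; t2g^4 e_g^0 → 2 unpaired.
(2): Os sits in group 8; removing 2 electrons leaves Os²⁺ with 8 − 2 = 6 d electrons; t₂g⁶ eg⁰ → 0 unpaired.
So (1) has more unpaired electrons.

(1)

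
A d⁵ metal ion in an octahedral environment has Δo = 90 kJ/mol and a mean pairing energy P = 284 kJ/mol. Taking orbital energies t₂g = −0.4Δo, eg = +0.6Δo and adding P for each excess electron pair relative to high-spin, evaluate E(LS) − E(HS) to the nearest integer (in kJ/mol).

In the high-spin limit (t₂g³ eg²) the orbital term is 0.0Δo = 0 kJ/mol, with no excess pairing.
Low-spin t₂g⁵ eg⁰ gives -2.0Δo = -180 kJ/mol, but forming 2 extra pairs costs 2P = 568 kJ/mol, so E(LS) = -180 + 568 = 388 kJ/mol.
The difference is 388 − (0) = 388 kJ/mol, so high-spin lies lower.

388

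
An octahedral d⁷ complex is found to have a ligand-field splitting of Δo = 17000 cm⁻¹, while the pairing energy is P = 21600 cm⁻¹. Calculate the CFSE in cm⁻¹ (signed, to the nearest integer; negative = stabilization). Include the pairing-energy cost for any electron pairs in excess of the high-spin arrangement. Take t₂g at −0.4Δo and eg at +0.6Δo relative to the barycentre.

Here Δo < P (17000 < 21600), so the high-spin state is favoured.
Filling d⁷ accordingly: t₂g⁵ eg².
Orbital CFSE = -0.8Δo = -0.8 × 17000 = -13600 cm⁻¹.
High-spin has no excess pairs, so no pairing correction applies.

-13600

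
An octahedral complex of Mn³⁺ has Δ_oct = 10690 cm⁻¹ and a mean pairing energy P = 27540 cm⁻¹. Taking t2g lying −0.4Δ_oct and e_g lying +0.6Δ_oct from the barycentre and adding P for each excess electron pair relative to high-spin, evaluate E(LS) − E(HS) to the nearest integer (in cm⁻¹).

16850

Group 7 minus oxidation state +3 gives a d⁴ configuration for Mn³⁺.
In the high-spin limit (t2g^3 e_g^1) the orbital term is -0.6Δ_oct = -6414 cm⁻¹, with no excess pairing.
For low-spin the configuration is t2g^4 e_g^0: orbital energy -1.6 × 10690 = -17104 cm⁻¹, and 1 additional pair relative to high-spin adds 27540 cm⁻¹, giving 10436 cm⁻¹.
The difference is 10436 − (-6414) = 16850 cm⁻¹, so high-spin lies lower.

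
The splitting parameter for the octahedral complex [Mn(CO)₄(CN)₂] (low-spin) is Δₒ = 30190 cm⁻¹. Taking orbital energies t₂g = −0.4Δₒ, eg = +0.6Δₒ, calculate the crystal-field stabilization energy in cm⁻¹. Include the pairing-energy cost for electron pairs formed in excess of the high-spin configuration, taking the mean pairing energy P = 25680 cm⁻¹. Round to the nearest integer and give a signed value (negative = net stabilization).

-9020

Ligand charges: 4×(+0) from CO and 2×(-1) from CN⁻ sum to -2; with overall charge +0, Mn is +2.
Mn sits in group 7; removing 2 electrons leaves Mn²⁺ with 7 − 2 = 5 d electrons.
The d⁵ electrons fill as t₂g⁵ eg⁰.
CFSE(orbital) = 5×(-0.4Δₒ) + 0×(0.6Δₒ) = -2.0Δₒ; with Δₒ = 30190 cm⁻¹ that is -60380 cm⁻¹.
High-spin d⁵ would be t₂g³ eg² with 0 pairs; low-spin has 2, so 2 excess pairs cost +2P = +51360 cm⁻¹.
Combining: -60380 + 51360 = -9020 cm⁻¹.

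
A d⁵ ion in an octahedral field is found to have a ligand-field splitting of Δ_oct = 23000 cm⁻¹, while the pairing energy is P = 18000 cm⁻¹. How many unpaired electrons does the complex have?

1

Here Δ_oct > P (23000 > 18000), so the low-spin state is favoured.
That gives t₂g⁵ eg⁰.
Unpaired electrons: 1.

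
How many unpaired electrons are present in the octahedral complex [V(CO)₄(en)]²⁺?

3

Ligand charges: 4×(+0) from CO and 1×(+0) from en sum to +0; with overall charge +2, V is +2.
Group 5 minus oxidation state +2 gives a d³ configuration for V²⁺.
Configuration: t2g^3 e_g^0, giving 3 unpaired electrons.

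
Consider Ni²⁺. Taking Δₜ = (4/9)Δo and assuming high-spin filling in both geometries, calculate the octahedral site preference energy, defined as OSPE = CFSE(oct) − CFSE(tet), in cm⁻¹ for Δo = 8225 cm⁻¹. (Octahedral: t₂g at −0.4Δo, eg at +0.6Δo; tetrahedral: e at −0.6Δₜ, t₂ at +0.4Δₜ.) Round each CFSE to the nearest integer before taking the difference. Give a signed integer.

Ni is in group 10, so Ni²⁺ is d⁸ (10 − 2 = 8).
Octahedral high-spin t2g^6 e_g^2: CFSE = -1.2 × 8225 = -9870 cm⁻¹.
In a tetrahedral site the filling is e^4 t2^4: CFSE(tet) = -0.8Δₜ = -0.8 × (4/9)(8225) = -2924 cm⁻¹.
OSPE = CFSE(oct) − CFSE(tet) = -9870 − (-2924) = -6946 cm⁻¹.

-6946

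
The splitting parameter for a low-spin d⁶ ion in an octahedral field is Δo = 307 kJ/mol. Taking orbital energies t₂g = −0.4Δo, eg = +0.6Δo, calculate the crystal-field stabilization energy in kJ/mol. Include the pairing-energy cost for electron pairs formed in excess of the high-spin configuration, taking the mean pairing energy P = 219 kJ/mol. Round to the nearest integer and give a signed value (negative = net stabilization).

-299

Configuration: t₂g⁶ eg⁰.
CFSE(orbital) = 6×(-0.4Δo) + 0×(0.6Δo) = -2.4Δo; with Δo = 307 kJ/mol that is -737 kJ/mol.
Relative to high-spin t₂g⁴ eg² (1 paired), the low-spin configuration has 2 additional pairs, contributing +2 × 219 = +438 kJ/mol.
Overall CFSE = -737 + 438 = -299 kJ/mol.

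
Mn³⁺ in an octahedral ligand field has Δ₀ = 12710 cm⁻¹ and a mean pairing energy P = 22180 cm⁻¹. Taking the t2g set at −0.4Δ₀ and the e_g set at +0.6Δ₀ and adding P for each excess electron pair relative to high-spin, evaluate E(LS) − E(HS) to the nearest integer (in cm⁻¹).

9470

Mn³⁺: group 7, so d-count = 7 − 3 = 4.
In the high-spin limit (t2g^3 e_g^1) the orbital term is -0.6Δ₀ = -7626 cm⁻¹, with no excess pairing.
Low-spin t2g^4 e_g^0 gives -1.6Δ₀ = -20336 cm⁻¹, but forming 1 extra pair costs 1P = 22180 cm⁻¹, so E(LS) = -20336 + 22180 = 1844 cm⁻¹.
The difference is 1844 − (-7626) = 9470 cm⁻¹, so high-spin lies lower.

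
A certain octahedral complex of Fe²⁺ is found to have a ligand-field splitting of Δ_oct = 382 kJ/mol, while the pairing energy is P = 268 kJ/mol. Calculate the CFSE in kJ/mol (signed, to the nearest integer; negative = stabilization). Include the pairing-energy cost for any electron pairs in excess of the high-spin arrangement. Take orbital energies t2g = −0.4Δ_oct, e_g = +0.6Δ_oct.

Fe sits in group 8; removing 2 electrons leaves Fe²⁺ with 8 − 2 = 6 d electrons.
Since Δ_oct = 382 kJ/mol > P = 268 kJ/mol, the complex adopts the low-spin configuration.
Configuration: t2g^6 e_g^0.
Orbital CFSE = -2.4Δ_oct = -2.4 × 382 = -917 kJ/mol.
Excess pairs vs high-spin: 3 − 1 = 2; pairing cost = +536 kJ/mol.
Net CFSE = -917 + 536 = -381 kJ/mol.

-381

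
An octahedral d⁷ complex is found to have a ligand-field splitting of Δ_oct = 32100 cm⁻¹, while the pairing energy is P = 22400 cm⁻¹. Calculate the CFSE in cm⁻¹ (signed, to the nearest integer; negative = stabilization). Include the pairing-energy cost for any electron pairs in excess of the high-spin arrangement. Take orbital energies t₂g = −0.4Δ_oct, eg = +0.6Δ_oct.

-35380

Δ_oct > P, so pairing is preferred: the ground state is low-spin.
Configuration: t₂g⁶ eg¹.
Orbital CFSE = -1.8Δ_oct = -1.8 × 32100 = -57780 cm⁻¹.
Excess pairs vs high-spin: 3 − 2 = 1; pairing cost = +22400 cm⁻¹.
Net CFSE = -57780 + 22400 = -35380 cm⁻¹.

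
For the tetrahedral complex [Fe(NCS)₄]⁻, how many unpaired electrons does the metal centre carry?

Each NCS⁻ contributes -1; 4 × (-1) = -4. With overall charge -1, Fe is in the +3 oxidation state.
Fe sits in group 8; removing 3 electrons leaves Fe³⁺ with 8 − 3 = 5 d electrons.
Tetrahedral splitting is small, so the complex is high-spin.
Configuration: e^2 t2^3, giving 5 unpaired electrons.

5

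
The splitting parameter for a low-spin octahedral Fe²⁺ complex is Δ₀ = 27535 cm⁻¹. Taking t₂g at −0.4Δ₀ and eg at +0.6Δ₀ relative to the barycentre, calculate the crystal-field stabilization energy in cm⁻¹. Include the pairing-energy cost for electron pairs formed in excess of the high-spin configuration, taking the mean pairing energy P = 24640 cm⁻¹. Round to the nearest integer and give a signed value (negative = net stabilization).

-16804

Fe is in group 8, so Fe²⁺ is d⁶ (8 − 2 = 6).
Electron filling gives t₂g⁶ eg⁰.
CFSE(orbital) = 6×(-0.4Δ₀) + 0×(0.6Δ₀) = -2.4Δ₀; with Δ₀ = 27535 cm⁻¹ that is -66084 cm⁻¹.
Pairing penalty: 3 pairs vs 1 in the high-spin reference → 2 extra × P = 49280 cm⁻¹.
Overall CFSE = -66084 + 49280 = -16804 cm⁻¹.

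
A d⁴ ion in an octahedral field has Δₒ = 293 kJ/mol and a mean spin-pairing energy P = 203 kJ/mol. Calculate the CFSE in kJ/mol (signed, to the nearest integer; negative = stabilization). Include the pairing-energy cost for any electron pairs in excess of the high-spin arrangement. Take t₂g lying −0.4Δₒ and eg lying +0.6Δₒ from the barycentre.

-266

Δₒ > P, so pairing is preferred: the ground state is low-spin.
That gives t₂g⁴ eg⁰.
Orbital CFSE = -1.6Δₒ = -1.6 × 293 = -469 kJ/mol.
Excess pairs vs high-spin: 1 − 0 = 1; pairing cost = +203 kJ/mol.
Net CFSE = -469 + 203 = -266 kJ/mol.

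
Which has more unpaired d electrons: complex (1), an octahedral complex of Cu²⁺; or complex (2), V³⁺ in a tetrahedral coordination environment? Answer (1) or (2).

(2)

(1): Cu is in group 11, so Cu²⁺ is d⁹ (11 − 2 = 9); t2g^6 e_g^3 → 1 unpaired.
(2): Group 5 minus oxidation state +3 gives a d² configuration for V³⁺; With tetrahedral geometry the complex is necessarily high-spin; e² t₂⁰ → 2 unpaired.
So (2) has more unpaired electrons.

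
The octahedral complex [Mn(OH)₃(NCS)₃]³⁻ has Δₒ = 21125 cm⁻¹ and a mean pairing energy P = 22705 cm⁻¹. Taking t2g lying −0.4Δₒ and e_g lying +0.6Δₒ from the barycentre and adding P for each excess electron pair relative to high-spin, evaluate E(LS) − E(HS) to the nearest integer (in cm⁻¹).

Ligand charges: 3×(-1) from OH⁻ and 3×(-1) from NCS⁻ sum to -6; with overall charge -3, Mn is +3.
Mn³⁺: group 7, so d-count = 7 − 3 = 4.
In the high-spin limit (t2g^3 e_g^1) the orbital term is -0.6Δₒ = -12675 cm⁻¹, with no excess pairing.
Low-spin: t2g^4 e_g^0, orbital CFSE = -1.6Δₒ = -33800 cm⁻¹; plus 1 excess pair × P = +22705 cm⁻¹; total -11095 cm⁻¹.
E(LS) − E(HS) = -11095 − (-12675) = 1580 cm⁻¹.

1580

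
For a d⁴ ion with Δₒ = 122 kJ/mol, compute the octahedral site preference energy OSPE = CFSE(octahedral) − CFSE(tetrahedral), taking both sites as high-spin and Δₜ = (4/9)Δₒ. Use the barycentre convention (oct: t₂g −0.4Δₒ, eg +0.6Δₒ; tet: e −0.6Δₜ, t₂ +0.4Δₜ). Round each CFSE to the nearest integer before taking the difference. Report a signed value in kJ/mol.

-51

Octahedral high-spin t2g^3 e_g^1: CFSE = -0.6 × 122 = -73 kJ/mol.
Tetrahedral e^2 t2^2 gives -0.4Δₜ = -0.4 × (4/9) × 122 = -22 kJ/mol.
OSPE = CFSE(oct) − CFSE(tet) = -73 − (-22) = -51 kJ/mol.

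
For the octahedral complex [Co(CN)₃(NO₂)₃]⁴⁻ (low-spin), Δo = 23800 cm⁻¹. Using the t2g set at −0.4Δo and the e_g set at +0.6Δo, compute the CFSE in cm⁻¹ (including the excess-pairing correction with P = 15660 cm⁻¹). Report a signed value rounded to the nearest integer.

Ligand charges: 3×(-1) from CN⁻ and 3×(-1) from NO₂⁻ sum to -6; with overall charge -4, Co is +2.
Co is in group 9, so Co²⁺ is d⁷ (9 − 2 = 7).
The d⁷ electrons fill as t2g^6 e_g^1.
CFSE(orbital) = 6×(-0.4Δo) + 1×(0.6Δo) = -1.8Δo; with Δo = 23800 cm⁻¹ that is -42840 cm⁻¹.
Relative to high-spin t2g^5 e_g^2 (2 paired), the low-spin configuration has 1 additional pair, contributing +1 × 15660 = +15660 cm⁻¹.
Net CFSE = -42840 + 15660 = -27180 cm⁻¹.

-27180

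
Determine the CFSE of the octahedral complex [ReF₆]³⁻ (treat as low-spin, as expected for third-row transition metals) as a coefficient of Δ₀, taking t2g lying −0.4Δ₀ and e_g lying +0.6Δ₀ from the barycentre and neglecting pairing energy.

-1.6 Δ₀

Each F⁻ contributes -1; 6 × (-1) = -6. With overall charge -3, Re is in the +3 oxidation state.
Re sits in group 7; removing 3 electrons leaves Re³⁺ with 7 − 3 = 4 d electrons.
Configuration: t2g^4 e_g^0.
CFSE = 4(-0.4Δ₀) + 0(0.6Δ₀) = -1.6Δ₀ + 0.0Δ₀ = -1.6Δ₀.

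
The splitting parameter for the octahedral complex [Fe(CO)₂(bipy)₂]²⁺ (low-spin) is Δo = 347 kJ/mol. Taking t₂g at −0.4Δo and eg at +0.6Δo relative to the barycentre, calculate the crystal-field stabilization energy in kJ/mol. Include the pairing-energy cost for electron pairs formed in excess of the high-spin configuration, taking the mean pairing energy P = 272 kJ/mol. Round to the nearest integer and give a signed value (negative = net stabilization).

-289

Ligand charges: 2×(+0) from CO and 2×(+0) from bipy sum to +0; with overall charge +2, Fe is +2.
Fe sits in group 8; removing 2 electrons leaves Fe²⁺ with 8 − 2 = 6 d electrons.
Configuration: t₂g⁶ eg⁰.
Orbital CFSE = 6(-0.4) + 0(0.6) = -2.4Δo = -2.4 × 347 = -833 kJ/mol.
Pairing penalty: 3 pairs vs 1 in the high-spin reference → 2 extra × P = 544 kJ/mol.
Overall CFSE = -833 + 544 = -289 kJ/mol.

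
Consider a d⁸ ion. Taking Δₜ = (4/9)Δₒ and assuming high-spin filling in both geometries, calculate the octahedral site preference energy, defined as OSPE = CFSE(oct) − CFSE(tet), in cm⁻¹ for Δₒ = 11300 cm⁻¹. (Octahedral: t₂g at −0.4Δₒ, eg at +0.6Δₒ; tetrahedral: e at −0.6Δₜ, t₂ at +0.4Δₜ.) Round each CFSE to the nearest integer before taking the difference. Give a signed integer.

In an octahedral site d⁸ (HS) is t2g^6 e_g^2, giving CFSE(oct) = -1.2Δₒ = -13560 cm⁻¹.
Tetrahedral e^4 t2^4 gives -0.8Δₜ = -0.8 × (4/9) × 11300 = -4018 cm⁻¹.
OSPE = CFSE(oct) − CFSE(tet) = -13560 − (-4018) = -9542 cm⁻¹.

-9542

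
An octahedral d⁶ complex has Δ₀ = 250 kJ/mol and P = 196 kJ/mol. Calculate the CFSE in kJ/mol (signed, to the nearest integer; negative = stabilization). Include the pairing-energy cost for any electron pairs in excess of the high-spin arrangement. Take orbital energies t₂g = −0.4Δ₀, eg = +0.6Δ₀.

-208

Since Δ₀ = 250 kJ/mol > P = 196 kJ/mol, the complex adopts the low-spin configuration.
That gives t₂g⁶ eg⁰.
Orbital CFSE = -2.4Δ₀ = -2.4 × 250 = -600 kJ/mol.
Excess pairs vs high-spin: 3 − 1 = 2; pairing cost = +392 kJ/mol.
Net CFSE = -600 + 392 = -208 kJ/mol.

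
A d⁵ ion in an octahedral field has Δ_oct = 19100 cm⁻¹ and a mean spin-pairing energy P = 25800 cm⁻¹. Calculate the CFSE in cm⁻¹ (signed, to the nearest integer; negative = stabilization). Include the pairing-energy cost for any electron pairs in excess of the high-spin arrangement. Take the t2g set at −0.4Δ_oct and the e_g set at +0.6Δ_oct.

0

Δ_oct < P, so pairing is avoided: the ground state is high-spin.
Configuration: t2g^3 e_g^2.
Orbital CFSE = 0.0Δ_oct = 0.0 × 19100 = 0 cm⁻¹.
High-spin has no excess pairs, so no pairing correction applies.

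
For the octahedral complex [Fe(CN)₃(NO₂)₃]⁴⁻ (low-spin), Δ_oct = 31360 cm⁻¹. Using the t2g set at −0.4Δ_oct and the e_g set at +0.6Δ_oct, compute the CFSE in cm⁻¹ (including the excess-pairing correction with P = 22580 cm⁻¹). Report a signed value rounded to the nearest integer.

-30104

Ligand charges: 3×(-1) from CN⁻ and 3×(-1) from NO₂⁻ sum to -6; with overall charge -4, Fe is +2.
Fe is in group 8, so Fe²⁺ is d⁶ (8 − 2 = 6).
The d⁶ electrons fill as t2g^6 e_g^0.
Orbital CFSE = 6(-0.4) + 0(0.6) = -2.4Δ_oct = -2.4 × 31360 = -75264 cm⁻¹.
Pairing penalty: 3 pairs vs 1 in the high-spin reference → 2 extra × P = 45160 cm⁻¹.
Overall CFSE = -75264 + 45160 = -30104 cm⁻¹.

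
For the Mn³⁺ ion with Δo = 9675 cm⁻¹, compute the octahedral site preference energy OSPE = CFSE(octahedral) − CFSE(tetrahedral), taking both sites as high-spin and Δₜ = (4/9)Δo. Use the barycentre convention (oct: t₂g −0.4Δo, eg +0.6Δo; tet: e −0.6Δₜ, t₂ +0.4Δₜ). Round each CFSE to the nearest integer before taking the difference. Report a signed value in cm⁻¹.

Mn sits in group 7; removing 3 electrons leaves Mn³⁺ with 7 − 3 = 4 d electrons.
In an octahedral site d⁴ (HS) is t2g^3 e_g^1, giving CFSE(oct) = -0.6Δo = -5805 cm⁻¹.
Tetrahedral e^2 t2^2 gives -0.4Δₜ = -0.4 × (4/9) × 9675 = -1720 cm⁻¹.
OSPE = CFSE(oct) − CFSE(tet) = -5805 − (-1720) = -4085 cm⁻¹.

-4085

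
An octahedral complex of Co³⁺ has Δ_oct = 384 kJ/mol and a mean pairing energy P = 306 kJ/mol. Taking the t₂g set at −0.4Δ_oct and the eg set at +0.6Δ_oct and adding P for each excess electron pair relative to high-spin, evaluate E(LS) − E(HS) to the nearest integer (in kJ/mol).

-156

Co is in group 9, so Co³⁺ is d⁶ (9 − 3 = 6).
In the high-spin limit (t₂g⁴ eg²) the orbital term is -0.4Δ_oct = -154 kJ/mol, with no excess pairing.
Low-spin t₂g⁶ eg⁰ gives -2.4Δ_oct = -922 kJ/mol, but forming 2 extra pairs costs 2P = 612 kJ/mol, so E(LS) = -922 + 612 = -310 kJ/mol.
Thus E(LS) − E(HS) = -156 kJ/mol.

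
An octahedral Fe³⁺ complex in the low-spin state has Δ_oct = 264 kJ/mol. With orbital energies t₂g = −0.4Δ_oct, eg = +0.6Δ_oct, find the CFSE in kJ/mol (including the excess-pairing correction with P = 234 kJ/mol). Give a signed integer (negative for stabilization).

-60

Fe sits in group 8; removing 3 electrons leaves Fe³⁺ with 8 − 3 = 5 d electrons.
The d⁵ electrons fill as t₂g⁵ eg⁰.
CFSE(orbital) = 5×(-0.4Δ_oct) + 0×(0.6Δ_oct) = -2.0Δ_oct; with Δ_oct = 264 kJ/mol that is -528 kJ/mol.
Relative to high-spin t₂g³ eg² (0 paired), the low-spin configuration has 2 additional pairs, contributing +2 × 234 = +468 kJ/mol.
Combining: -528 + 468 = -60 kJ/mol.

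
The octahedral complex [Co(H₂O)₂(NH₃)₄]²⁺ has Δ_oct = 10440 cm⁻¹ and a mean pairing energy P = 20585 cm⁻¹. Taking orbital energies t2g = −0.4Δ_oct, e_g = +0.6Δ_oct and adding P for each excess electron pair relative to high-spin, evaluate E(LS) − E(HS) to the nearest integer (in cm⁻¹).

10145

Ligand charges: 2×(+0) from H₂O and 4×(+0) from NH₃ sum to +0; with overall charge +2, Co is +2.
Group 9 minus oxidation state +2 gives a d⁷ configuration for Co²⁺.
High-spin d⁷ fills as t2g^5 e_g^2 with CFSE 5(−0.4) + 2(+0.6) = -0.8Δ_oct = -8352 cm⁻¹.
For low-spin the configuration is t2g^6 e_g^1: orbital energy -1.8 × 10440 = -18792 cm⁻¹, and 1 additional pair relative to high-spin adds 20585 cm⁻¹, giving 1793 cm⁻¹.
Thus E(LS) − E(HS) = 10145 cm⁻¹.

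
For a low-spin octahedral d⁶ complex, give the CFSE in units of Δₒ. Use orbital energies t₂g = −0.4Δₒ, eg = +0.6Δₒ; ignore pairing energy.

Configuration: t₂g⁶ eg⁰.
CFSE = 6(-0.4Δₒ) + 0(0.6Δₒ) = -2.4Δₒ + 0.0Δₒ = -2.4Δₒ.

-2.4 Δₒ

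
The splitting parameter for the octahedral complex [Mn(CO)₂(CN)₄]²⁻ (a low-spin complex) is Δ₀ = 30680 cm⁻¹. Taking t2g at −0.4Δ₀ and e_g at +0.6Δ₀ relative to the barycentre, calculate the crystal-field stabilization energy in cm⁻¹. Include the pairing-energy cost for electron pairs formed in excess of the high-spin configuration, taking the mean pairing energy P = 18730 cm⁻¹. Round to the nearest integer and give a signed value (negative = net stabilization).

-23900

Ligand charges: 2×(+0) from CO and 4×(-1) from CN⁻ sum to -4; with overall charge -2, Mn is +2.
Mn is in group 7, so Mn²⁺ is d⁵ (7 − 2 = 5).
Configuration: t2g^5 e_g^0.
The orbital stabilization is -2.0Δ₀ = -2.0 × 30680 = -61360 cm⁻¹.
Pairing penalty: 2 pairs vs 0 in the high-spin reference → 2 extra × P = 37460 cm⁻¹.
Net CFSE = -61360 + 37460 = -23900 cm⁻¹.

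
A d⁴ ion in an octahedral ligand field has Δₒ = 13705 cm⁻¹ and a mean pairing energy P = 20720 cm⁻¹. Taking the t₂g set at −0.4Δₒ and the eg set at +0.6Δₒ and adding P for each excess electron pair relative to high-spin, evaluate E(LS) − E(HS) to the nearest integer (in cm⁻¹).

7015

In the high-spin limit (t₂g³ eg¹) the orbital term is -0.6Δₒ = -8223 cm⁻¹, with no excess pairing.
Low-spin t₂g⁴ eg⁰ gives -1.6Δₒ = -21928 cm⁻¹, but forming 1 extra pair costs 1P = 20720 cm⁻¹, so E(LS) = -21928 + 20720 = -1208 cm⁻¹.
The difference is -1208 − (-8223) = 7015 cm⁻¹, so high-spin lies lower.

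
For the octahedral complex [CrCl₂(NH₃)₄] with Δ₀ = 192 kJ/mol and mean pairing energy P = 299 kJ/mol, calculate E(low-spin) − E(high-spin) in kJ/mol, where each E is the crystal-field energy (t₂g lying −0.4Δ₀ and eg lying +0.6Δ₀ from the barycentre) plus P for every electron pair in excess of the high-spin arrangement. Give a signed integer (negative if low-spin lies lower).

Ligand charges: 2×(-1) from Cl⁻ and 4×(+0) from NH₃ sum to -2; with overall charge +0, Cr is +2.
Cr is in group 6, so Cr²⁺ is d⁴ (6 − 2 = 4).
High-spin: t₂g³ eg¹, CFSE = -0.6Δ₀ = -115 kJ/mol.
Low-spin t₂g⁴ eg⁰ gives -1.6Δ₀ = -307 kJ/mol, but forming 1 extra pair costs 1P = 299 kJ/mol, so E(LS) = -307 + 299 = -8 kJ/mol.
Thus E(LS) − E(HS) = 107 kJ/mol.

107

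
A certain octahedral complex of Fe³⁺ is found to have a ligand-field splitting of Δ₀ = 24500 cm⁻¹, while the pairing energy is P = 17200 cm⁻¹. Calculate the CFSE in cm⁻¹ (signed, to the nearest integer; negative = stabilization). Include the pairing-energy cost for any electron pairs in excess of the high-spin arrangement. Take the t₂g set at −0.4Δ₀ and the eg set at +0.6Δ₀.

-14600

Group 8 minus oxidation state +3 gives a d⁵ configuration for Fe³⁺.
With Δ₀ > P the complex is low-spin.
Filling d⁵ accordingly: t₂g⁵ eg⁰.
Orbital CFSE = -2.0Δ₀ = -2.0 × 24500 = -49000 cm⁻¹.
Excess pairs vs high-spin: 2 − 0 = 2; pairing cost = +34400 cm⁻¹.
Net CFSE = -49000 + 34400 = -14600 cm⁻¹.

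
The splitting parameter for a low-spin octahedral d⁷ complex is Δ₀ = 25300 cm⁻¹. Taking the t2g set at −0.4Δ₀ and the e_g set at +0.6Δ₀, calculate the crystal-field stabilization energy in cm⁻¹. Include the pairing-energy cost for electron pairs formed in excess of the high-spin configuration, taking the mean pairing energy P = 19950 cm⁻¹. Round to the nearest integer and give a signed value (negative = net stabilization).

The d⁷ electrons fill as t2g^6 e_g^1.
CFSE(orbital) = 6×(-0.4Δ₀) + 1×(0.6Δ₀) = -1.8Δ₀; with Δ₀ = 25300 cm⁻¹ that is -45540 cm⁻¹.
Pairing penalty: 3 pairs vs 2 in the high-spin reference → 1 extra × P = 19950 cm⁻¹.
Combining: -45540 + 19950 = -25590 cm⁻¹.

-25590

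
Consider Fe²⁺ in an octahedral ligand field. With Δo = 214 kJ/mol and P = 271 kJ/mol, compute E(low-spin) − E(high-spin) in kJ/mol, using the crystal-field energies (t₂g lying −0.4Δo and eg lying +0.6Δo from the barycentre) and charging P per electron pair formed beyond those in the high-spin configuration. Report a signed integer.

114

Fe sits in group 8; removing 2 electrons leaves Fe²⁺ with 8 − 2 = 6 d electrons.
High-spin: t₂g⁴ eg², CFSE = -0.4Δo = -86 kJ/mol.
Low-spin: t₂g⁶ eg⁰, orbital CFSE = -2.4Δo = -514 kJ/mol; plus 2 excess pairs × P = +542 kJ/mol; total 28 kJ/mol.
E(LS) − E(HS) = 28 − (-86) = 114 kJ/mol.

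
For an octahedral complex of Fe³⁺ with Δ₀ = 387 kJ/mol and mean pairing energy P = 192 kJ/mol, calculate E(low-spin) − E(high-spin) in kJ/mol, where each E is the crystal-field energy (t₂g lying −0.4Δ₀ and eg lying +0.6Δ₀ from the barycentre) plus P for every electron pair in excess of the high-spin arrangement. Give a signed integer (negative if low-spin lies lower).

-390

Fe is in group 8, so Fe³⁺ is d⁵ (8 − 3 = 5).
High-spin d⁵ fills as t₂g³ eg² with CFSE 3(−0.4) + 2(+0.6) = 0.0Δ₀ = 0 kJ/mol.
For low-spin the configuration is t₂g⁵ eg⁰: orbital energy -2.0 × 387 = -774 kJ/mol, and 2 additional pairs relative to high-spin add 384 kJ/mol, giving -390 kJ/mol.
Thus E(LS) − E(HS) = -390 kJ/mol.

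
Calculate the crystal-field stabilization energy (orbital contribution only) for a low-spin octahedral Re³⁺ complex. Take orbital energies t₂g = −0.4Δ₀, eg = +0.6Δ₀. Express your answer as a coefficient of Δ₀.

Re is in group 7, so Re³⁺ is d⁴ (7 − 3 = 4).
Configuration: t₂g⁴ eg⁰.
CFSE = 4(-0.4Δ₀) + 0(0.6Δ₀) = -1.6Δ₀ + 0.0Δ₀ = -1.6Δ₀.

-1.6 Δ₀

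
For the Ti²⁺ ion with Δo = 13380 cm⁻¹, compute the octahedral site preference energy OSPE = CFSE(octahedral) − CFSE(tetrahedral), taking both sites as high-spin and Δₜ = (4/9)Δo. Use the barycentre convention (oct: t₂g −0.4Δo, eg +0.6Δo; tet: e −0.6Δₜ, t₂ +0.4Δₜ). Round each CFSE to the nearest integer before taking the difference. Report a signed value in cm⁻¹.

Ti sits in group 4; removing 2 electrons leaves Ti²⁺ with 4 − 2 = 2 d electrons.
Octahedral (high-spin): t₂g² eg⁰, CFSE = 2(−0.4) + 0(+0.6) = -0.8Δo = -0.8 × 13380 = -10704 cm⁻¹.
Tetrahedral: e² t₂⁰, CFSE = 2(−0.6) + 0(+0.4) = -1.2Δₜ = -1.2 × (4/9) × 13380 = -7136 cm⁻¹.
OSPE = -10704 − (-7136) = -3568 cm⁻¹.

-3568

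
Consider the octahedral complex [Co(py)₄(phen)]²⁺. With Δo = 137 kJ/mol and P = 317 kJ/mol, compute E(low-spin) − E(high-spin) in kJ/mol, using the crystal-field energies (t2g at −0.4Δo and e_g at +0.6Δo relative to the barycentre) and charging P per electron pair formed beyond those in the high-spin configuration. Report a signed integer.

Ligand charges: 4×(+0) from py and 1×(+0) from phen sum to +0; with overall charge +2, Co is +2.
Co is in group 9, so Co²⁺ is d⁷ (9 − 2 = 7).
High-spin: t2g^5 e_g^2, CFSE = -0.8Δo = -110 kJ/mol.
For low-spin the configuration is t2g^6 e_g^1: orbital energy -1.8 × 137 = -247 kJ/mol, and 1 additional pair relative to high-spin adds 317 kJ/mol, giving 70 kJ/mol.
The difference is 70 − (-110) = 180 kJ/mol, so high-spin lies lower.

180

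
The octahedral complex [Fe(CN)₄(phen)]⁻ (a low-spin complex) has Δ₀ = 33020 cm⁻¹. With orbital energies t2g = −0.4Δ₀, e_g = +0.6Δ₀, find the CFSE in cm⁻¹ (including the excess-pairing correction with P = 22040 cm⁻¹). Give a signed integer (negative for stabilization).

Ligand charges: 4×(-1) from CN⁻ and 1×(+0) from phen sum to -4; with overall charge -1, Fe is +3.
Group 8 minus oxidation state +3 gives a d⁵ configuration for Fe³⁺.
Electron filling gives t2g^5 e_g^0.
CFSE(orbital) = 5×(-0.4Δ₀) + 0×(0.6Δ₀) = -2.0Δ₀; with Δ₀ = 33020 cm⁻¹ that is -66040 cm⁻¹.
High-spin d⁵ would be t2g^3 e_g^2 with 0 pairs; low-spin has 2, so 2 excess pairs cost +2P = +44080 cm⁻¹.
Combining: -66040 + 44080 = -21960 cm⁻¹.

-21960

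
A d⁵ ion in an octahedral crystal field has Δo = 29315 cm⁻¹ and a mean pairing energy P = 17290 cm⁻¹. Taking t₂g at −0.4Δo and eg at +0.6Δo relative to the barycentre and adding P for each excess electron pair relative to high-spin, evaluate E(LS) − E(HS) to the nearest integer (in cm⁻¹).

In the high-spin limit (t₂g³ eg²) the orbital term is 0.0Δo = 0 cm⁻¹, with no excess pairing.
For low-spin the configuration is t₂g⁵ eg⁰: orbital energy -2.0 × 29315 = -58630 cm⁻¹, and 2 additional pairs relative to high-spin add 34580 cm⁻¹, giving -24050 cm⁻¹.
E(LS) − E(HS) = -24050 − (0) = -24050 cm⁻¹.

-24050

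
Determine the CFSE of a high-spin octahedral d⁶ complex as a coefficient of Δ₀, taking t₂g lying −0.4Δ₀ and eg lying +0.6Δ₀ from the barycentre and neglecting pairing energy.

-0.4 Δ₀

Configuration: t₂g⁴ eg².
CFSE = 4(-0.4Δ₀) + 2(0.6Δ₀) = -1.6Δ₀ + 1.2Δ₀ = -0.4Δ₀.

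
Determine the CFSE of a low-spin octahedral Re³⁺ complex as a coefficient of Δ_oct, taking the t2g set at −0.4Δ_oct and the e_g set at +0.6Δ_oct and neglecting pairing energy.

Re³⁺: group 7, so d-count = 7 − 3 = 4.
Configuration: t2g^4 e_g^0.
CFSE = 4(-0.4Δ_oct) + 0(0.6Δ_oct) = -1.6Δ_oct + 0.0Δ_oct = -1.6Δ_oct.

-1.6 Δ_oct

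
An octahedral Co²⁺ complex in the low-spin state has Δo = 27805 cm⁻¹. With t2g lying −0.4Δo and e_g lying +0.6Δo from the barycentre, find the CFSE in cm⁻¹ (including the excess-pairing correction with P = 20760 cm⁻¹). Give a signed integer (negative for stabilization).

-29289

Co is in group 9, so Co²⁺ is d⁷ (9 − 2 = 7).
The d⁷ electrons fill as t2g^6 e_g^1.
CFSE(orbital) = 6×(-0.4Δo) + 1×(0.6Δo) = -1.8Δo; with Δo = 27805 cm⁻¹ that is -50049 cm⁻¹.
Relative to high-spin t2g^5 e_g^2 (2 paired), the low-spin configuration has 1 additional pair, contributing +1 × 20760 = +20760 cm⁻¹.
Overall CFSE = -50049 + 20760 = -29289 cm⁻¹.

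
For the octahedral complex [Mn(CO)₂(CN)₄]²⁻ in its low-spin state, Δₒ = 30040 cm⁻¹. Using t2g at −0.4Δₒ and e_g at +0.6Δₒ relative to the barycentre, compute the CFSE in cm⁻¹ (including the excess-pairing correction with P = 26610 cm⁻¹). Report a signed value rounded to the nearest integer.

-6860

Ligand charges: 2×(+0) from CO and 4×(-1) from CN⁻ sum to -4; with overall charge -2, Mn is +2.
Mn is in group 7, so Mn²⁺ is d⁵ (7 − 2 = 5).
The d⁵ electrons fill as t2g^5 e_g^0.
The orbital stabilization is -2.0Δₒ = -2.0 × 30040 = -60080 cm⁻¹.
Pairing penalty: 2 pairs vs 0 in the high-spin reference → 2 extra × P = 53220 cm⁻¹.
Net CFSE = -60080 + 53220 = -6860 cm⁻¹.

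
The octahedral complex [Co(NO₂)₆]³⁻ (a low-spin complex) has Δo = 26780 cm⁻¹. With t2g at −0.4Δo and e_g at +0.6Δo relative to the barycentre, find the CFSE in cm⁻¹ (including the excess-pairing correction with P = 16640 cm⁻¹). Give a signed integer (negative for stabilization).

Each NO₂⁻ contributes -1; 6 × (-1) = -6. With overall charge -3, Co is in the +3 oxidation state.
Co is in group 9, so Co³⁺ is d⁶ (9 − 3 = 6).
The d⁶ electrons fill as t2g^6 e_g^0.
CFSE(orbital) = 6×(-0.4Δo) + 0×(0.6Δo) = -2.4Δo; with Δo = 26780 cm⁻¹ that is -64272 cm⁻¹.
Relative to high-spin t2g^4 e_g^2 (1 paired), the low-spin configuration has 2 additional pairs, contributing +2 × 16640 = +33280 cm⁻¹.
Combining: -64272 + 33280 = -30992 cm⁻¹.

-30992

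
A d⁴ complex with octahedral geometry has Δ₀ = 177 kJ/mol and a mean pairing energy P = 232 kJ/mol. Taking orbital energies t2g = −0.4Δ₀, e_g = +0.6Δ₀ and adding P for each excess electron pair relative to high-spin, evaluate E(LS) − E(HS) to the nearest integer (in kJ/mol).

In the high-spin limit (t2g^3 e_g^1) the orbital term is -0.6Δ₀ = -106 kJ/mol, with no excess pairing.
Low-spin: t2g^4 e_g^0, orbital CFSE = -1.6Δ₀ = -283 kJ/mol; plus 1 excess pair × P = +232 kJ/mol; total -51 kJ/mol.
E(LS) − E(HS) = -51 − (-106) = 55 kJ/mol.

55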